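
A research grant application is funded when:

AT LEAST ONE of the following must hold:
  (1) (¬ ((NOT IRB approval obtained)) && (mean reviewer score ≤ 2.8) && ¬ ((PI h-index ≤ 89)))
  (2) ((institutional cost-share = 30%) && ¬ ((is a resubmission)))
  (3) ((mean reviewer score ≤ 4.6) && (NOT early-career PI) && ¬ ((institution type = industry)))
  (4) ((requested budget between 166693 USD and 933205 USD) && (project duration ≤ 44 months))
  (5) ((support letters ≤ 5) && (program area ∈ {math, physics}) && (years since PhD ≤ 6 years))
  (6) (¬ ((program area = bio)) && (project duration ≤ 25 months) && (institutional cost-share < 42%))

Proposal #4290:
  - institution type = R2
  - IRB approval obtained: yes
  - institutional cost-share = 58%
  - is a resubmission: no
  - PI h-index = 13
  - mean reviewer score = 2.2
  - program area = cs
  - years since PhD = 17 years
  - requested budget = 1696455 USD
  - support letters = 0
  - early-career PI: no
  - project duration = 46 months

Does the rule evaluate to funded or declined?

Funded

Atomic conditions:
  NOT IRB approval obtained: yes → false
  mean reviewer score ≤ 2.8: 2.2 ≤ 2.8 is true
  PI h-index ≤ 89: 13 ≤ 89 is true
  institutional cost-share = 30%: 58 == 30 is false
  is a resubmission: no → false
  mean reviewer score ≤ 4.6: 2.2 ≤ 4.6 is true
  NOT early-career PI: no → true
  institution type = industry: R2 == industry is false
  requested budget between 166693 USD and 933205 USD: 1696455 in [166693, 933205] is false
  project duration ≤ 44 months: 46 ≤ 44 is false
  support letters ≤ 5: 0 ≤ 5 is true
  program area ∈ {math, physics}: cs is not in the set → false
  years since PhD ≤ 6 years: 17 ≤ 6 is false
  program area = bio: cs == bio is false
  project duration ≤ 25 months: 46 ≤ 25 is false
  institutional cost-share < 42%: 58 < 42 is false
Combine:
[1.1] NOT false = true
[1.3] NOT true = false
[1] true AND true AND false = false
[2.2] NOT false = true
[2] false AND true = false
[3.3] NOT false = true
[3] true AND true AND true = true
[4] false AND false = false
[5] true AND false AND false = false
[6.1] NOT false = true
[6] true AND false AND false = false
[root] false OR false OR true OR false OR false OR false = true
Overall: true → funded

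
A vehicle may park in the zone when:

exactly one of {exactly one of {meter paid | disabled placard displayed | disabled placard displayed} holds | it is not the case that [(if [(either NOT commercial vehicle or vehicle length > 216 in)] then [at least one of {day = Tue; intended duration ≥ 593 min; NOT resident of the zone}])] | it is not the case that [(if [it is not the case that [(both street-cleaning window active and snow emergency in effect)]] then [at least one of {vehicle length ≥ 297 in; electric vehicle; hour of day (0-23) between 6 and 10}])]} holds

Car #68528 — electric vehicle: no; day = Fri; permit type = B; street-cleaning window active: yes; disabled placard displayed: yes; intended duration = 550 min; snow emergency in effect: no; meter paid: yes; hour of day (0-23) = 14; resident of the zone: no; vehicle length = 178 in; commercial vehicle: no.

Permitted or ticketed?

Permitted

Atomic conditions:
  meter paid: yes → true
  disabled placard displayed: yes → true
  NOT commercial vehicle: no → true
  vehicle length > 216 in: 178 > 216 is false
  day = Tue: Fri == Tue is false
  intended duration ≥ 593 min: 550 ≥ 593 is false
  NOT resident of the zone: no → true
  street-cleaning window active: yes → true
  snow emergency in effect: no → false
  vehicle length ≥ 297 in: 178 ≥ 297 is false
  electric vehicle: no → false
  hour of day (0-23) between 6 and 10: 14 in [6, 10] is false
Combine:
[1] exactly-one(true, true, true) = false
[2.1.1] true OR false = true
[2.1.2] false OR false OR true = true
[2.1] true → true = true
[2] NOT true = false
[3.1.1.1] true AND false = false
[3.1.1] NOT false = true
[3.1.2] false OR false OR false = false
[3.1] true → false = false
[3] NOT false = true
[root] exactly-one(false, false, true) = true
Overall: true → permitted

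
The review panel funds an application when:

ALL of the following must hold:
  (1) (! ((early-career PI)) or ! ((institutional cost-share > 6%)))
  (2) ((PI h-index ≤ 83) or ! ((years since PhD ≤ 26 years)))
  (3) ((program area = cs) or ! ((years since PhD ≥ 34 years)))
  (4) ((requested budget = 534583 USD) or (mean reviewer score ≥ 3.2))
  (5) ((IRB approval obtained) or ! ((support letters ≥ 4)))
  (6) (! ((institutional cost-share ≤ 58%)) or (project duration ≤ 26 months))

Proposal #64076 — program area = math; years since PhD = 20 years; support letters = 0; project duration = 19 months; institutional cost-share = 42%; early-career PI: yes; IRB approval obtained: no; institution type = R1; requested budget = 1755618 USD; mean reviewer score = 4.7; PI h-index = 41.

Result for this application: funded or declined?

Declined

Atomic conditions:
  early-career PI: yes → true
  institutional cost-share > 6%: 42 > 6 is true
  PI h-index ≤ 83: 41 ≤ 83 is true
  years since PhD ≤ 26 years: 20 ≤ 26 is true
  program area = cs: math == cs is false
  years since PhD ≥ 34 years: 20 ≥ 34 is false
  requested budget = 534583 USD: 1755618 == 534583 is false
  mean reviewer score ≥ 3.2: 4.7 ≥ 3.2 is true
  IRB approval obtained: no → false
  support letters ≥ 4: 0 ≥ 4 is false
  institutional cost-share ≤ 58%: 42 ≤ 58 is true
  project duration ≤ 26 months: 19 ≤ 26 is true
Combine:
[1.1] NOT true = false
[1.2] NOT true = false
[1] false OR false = false
[2.2] NOT true = false
[2] true OR false = true
[3.2] NOT false = true
[3] false OR true = true
[4] false OR true = true
[5.2] NOT false = true
[5] false OR true = true
[6.1] NOT true = false
[6] false OR true = true
[root] false AND true AND true AND true AND true AND true = false
Overall: false → declined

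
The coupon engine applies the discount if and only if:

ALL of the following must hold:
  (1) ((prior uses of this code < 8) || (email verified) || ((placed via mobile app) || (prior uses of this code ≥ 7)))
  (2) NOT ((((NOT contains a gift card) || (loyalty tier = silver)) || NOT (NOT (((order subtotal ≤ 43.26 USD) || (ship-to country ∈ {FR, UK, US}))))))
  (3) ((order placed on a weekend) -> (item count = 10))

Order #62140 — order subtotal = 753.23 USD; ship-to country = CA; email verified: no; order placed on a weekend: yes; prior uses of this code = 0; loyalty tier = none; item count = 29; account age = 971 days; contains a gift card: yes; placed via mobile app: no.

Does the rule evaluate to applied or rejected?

Rejected

Atomic conditions:
  prior uses of this code < 8: 0 < 8 is true
  email verified: no → false
  placed via mobile app: no → false
  prior uses of this code ≥ 7: 0 ≥ 7 is false
  NOT contains a gift card: yes → false
  loyalty tier = silver: none == silver is false
  order subtotal ≤ 43.26 USD: 753.23 ≤ 43.26 is false
  ship-to country ∈ {FR, UK, US}: CA is not in the set → false
  order placed on a weekend: yes → true
  item count = 10: 29 == 10 is false
Combine:
[1.3] false OR false = false
[1] true OR false OR false = true
[2.1.1] false OR false = false
[2.1.2.1.1] false OR false = false
[2.1.2.1] NOT false = true
[2.1.2] NOT true = false
[2.1] false OR false = false
[2] NOT false = true
[3] true → false = false
[root] true AND true AND false = false
Overall: false → rejected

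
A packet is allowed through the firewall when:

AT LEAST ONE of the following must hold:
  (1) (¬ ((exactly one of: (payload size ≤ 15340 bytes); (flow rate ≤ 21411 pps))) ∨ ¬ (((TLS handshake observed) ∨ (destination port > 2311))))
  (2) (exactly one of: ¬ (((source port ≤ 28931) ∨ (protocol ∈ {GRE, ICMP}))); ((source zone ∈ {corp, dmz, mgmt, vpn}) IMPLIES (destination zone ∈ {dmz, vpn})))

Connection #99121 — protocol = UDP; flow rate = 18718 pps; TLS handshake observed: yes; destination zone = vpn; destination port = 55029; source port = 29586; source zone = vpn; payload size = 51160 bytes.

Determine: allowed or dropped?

Dropped

Atomic conditions:
  payload size ≤ 15340 bytes: 51160 ≤ 15340 is false
  flow rate ≤ 21411 pps: 18718 ≤ 21411 is true
  TLS handshake observed: yes → true
  destination port > 2311: 55029 > 2311 is true
  source port ≤ 28931: 29586 ≤ 28931 is false
  protocol ∈ {GRE, ICMP}: UDP is not in the set → false
  source zone ∈ {corp, dmz, mgmt, vpn}: vpn is in the set → true
  destination zone ∈ {dmz, vpn}: vpn is in the set → true
Combine:
[1.1.1] exactly-one(false, true) = true
[1.1] NOT true = false
[1.2.1] true OR true = true
[1.2] NOT true = false
[1] false OR false = false
[2.1.1] false OR false = false
[2.1] NOT false = true
[2.2] true → true = true
[2] exactly-one(true, true) = false
[root] false OR false = false
Overall: false → dropped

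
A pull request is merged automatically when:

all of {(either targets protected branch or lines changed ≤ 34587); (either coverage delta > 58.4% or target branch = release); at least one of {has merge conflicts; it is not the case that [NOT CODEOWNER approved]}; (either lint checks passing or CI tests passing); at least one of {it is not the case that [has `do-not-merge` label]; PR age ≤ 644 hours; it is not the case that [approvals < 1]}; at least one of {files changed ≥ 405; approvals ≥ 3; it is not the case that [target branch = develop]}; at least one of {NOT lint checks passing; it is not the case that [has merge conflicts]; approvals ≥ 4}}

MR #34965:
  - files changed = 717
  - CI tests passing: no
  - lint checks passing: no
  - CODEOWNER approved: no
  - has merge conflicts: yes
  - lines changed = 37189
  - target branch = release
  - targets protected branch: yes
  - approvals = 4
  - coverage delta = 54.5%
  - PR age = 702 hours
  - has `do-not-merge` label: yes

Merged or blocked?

Blocked

Atomic conditions:
  targets protected branch: yes → true
  lines changed ≤ 34587: 37189 ≤ 34587 is false
  coverage delta > 58.4%: 54.5 > 58.4 is false
  target branch = release: release == release is true
  has merge conflicts: yes → true
  NOT CODEOWNER approved: no → true
  lint checks passing: no → false
  CI tests passing: no → false
  has `do-not-merge` label: yes → true
  PR age ≤ 644 hours: 702 ≤ 644 is false
  approvals < 1: 4 < 1 is false
  files changed ≥ 405: 717 ≥ 405 is true
  approvals ≥ 3: 4 ≥ 3 is true
  target branch = develop: release == develop is false
  NOT lint checks passing: no → true
  approvals ≥ 4: 4 ≥ 4 is true
Combine:
[1] true OR false = true
[2] false OR true = true
[3.2] NOT true = false
[3] true OR false = true
[4] false OR false = false
[5.1] NOT true = false
[5.3] NOT false = true
[5] false OR false OR true = true
[6.3] NOT false = true
[6] true OR true OR true = true
[7.2] NOT true = false
[7] true OR false OR true = true
[root] true AND true AND true AND false AND true AND true AND true = false
Overall: false → blocked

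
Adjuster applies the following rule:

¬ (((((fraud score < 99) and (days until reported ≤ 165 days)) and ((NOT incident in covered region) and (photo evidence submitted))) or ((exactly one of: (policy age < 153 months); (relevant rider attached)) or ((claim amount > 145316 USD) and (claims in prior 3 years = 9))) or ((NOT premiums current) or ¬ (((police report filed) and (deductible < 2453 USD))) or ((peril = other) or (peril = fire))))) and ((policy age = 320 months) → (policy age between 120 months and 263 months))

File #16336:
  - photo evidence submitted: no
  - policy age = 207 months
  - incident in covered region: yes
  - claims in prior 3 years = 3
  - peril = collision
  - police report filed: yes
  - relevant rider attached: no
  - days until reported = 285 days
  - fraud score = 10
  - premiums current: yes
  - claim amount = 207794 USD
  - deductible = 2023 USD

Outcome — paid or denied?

Paid

Atomic conditions:
  fraud score < 99: 10 < 99 is true
  days until reported ≤ 165 days: 285 ≤ 165 is false
  NOT incident in covered region: yes → false
  photo evidence submitted: no → false
  policy age < 153 months: 207 < 153 is false
  relevant rider attached: no → false
  claim amount > 145316 USD: 207794 > 145316 is true
  claims in prior 3 years = 9: 3 == 9 is false
  NOT premiums current: yes → false
  police report filed: yes → true
  deductible < 2453 USD: 2023 < 2453 is true
  peril = other: collision == other is false
  peril = fire: collision == fire is false
  policy age = 320 months: 207 == 320 is false
  policy age between 120 months and 263 months: 207 in [120, 263] is true
Combine:
[1.1.1.1] true AND false = false
[1.1.1.2] false AND false = false
[1.1.1] false AND false = false
[1.1.2.1] exactly-one(false, false) = false
[1.1.2.2] true AND false = false
[1.1.2] false OR false = false
[1.1.3.2.1] true AND true = true
[1.1.3.2] NOT true = false
[1.1.3.3] false OR false = false
[1.1.3] false OR false OR false = false
[1.1] false OR false OR false = false
[1] NOT false = true
[2] false → true (antecedent false ⇒ implication holds) = true
[root] true AND true = true
Overall: true → paid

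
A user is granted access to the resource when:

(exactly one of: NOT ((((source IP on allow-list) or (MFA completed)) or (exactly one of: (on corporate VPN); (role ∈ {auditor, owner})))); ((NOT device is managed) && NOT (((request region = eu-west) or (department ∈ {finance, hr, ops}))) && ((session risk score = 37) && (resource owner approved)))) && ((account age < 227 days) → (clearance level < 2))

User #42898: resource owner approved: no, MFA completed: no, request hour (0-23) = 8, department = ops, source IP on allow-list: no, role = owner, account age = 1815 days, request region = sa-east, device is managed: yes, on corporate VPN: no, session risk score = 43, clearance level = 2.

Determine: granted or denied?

Atomic conditions:
  source IP on allow-list: no → false
  MFA completed: no → false
  on corporate VPN: no → false
  role ∈ {auditor, owner}: owner is in the set → true
  NOT device is managed: yes → false
  request region = eu-west: sa-east == eu-west is false
  department ∈ {finance, hr, ops}: ops is in the set → true
  session risk score = 37: 43 == 37 is false
  resource owner approved: no → false
  account age < 227 days: 1815 < 227 is false
  clearance level < 2: 2 < 2 is false
Combine:
[1.1.1.1] false OR false = false
[1.1.1.2] exactly-one(false, true) = true
[1.1.1] false OR true = true
[1.1] NOT true = false
[1.2.2.1] false OR true = true
[1.2.2] NOT true = false
[1.2.3] false AND false = false
[1.2] false AND false AND false = false
[1] exactly-one(false, false) = false
[2] false → false (antecedent false ⇒ implication holds) = true
[root] false AND true = false
Overall: false → denied

Denied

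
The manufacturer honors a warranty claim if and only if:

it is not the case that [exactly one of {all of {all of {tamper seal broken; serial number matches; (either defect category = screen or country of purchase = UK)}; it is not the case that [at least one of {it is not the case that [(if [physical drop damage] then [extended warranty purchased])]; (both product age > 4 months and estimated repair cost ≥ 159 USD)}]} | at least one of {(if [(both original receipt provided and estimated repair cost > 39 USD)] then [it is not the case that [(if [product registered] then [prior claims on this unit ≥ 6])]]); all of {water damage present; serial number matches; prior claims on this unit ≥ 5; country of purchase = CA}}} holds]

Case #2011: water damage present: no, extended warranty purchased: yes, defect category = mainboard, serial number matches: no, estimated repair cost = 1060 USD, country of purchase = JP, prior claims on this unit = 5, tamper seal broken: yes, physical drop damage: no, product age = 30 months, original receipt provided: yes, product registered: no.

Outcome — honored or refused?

Honored

Atomic conditions:
  tamper seal broken: yes → true
  serial number matches: no → false
  defect category = screen: mainboard == screen is false
  country of purchase = UK: JP == UK is false
  physical drop damage: no → false
  extended warranty purchased: yes → true
  product age > 4 months: 30 > 4 is true
  estimated repair cost ≥ 159 USD: 1060 ≥ 159 is true
  original receipt provided: yes → true
  estimated repair cost > 39 USD: 1060 > 39 is true
  product registered: no → false
  prior claims on this unit ≥ 6: 5 ≥ 6 is false
  water damage present: no → false
  prior claims on this unit ≥ 5: 5 ≥ 5 is true
  country of purchase = CA: JP == CA is false
Combine:
[1.1.1.3] false OR false = false
[1.1.1] true AND false AND false = false
[1.1.2.1.1.1] false → true (antecedent false ⇒ implication holds) = true
[1.1.2.1.1] NOT true = false
[1.1.2.1.2] true AND true = true
[1.1.2.1] false OR true = true
[1.1.2] NOT true = false
[1.1] false AND false = false
[1.2.1.1] true AND true = true
[1.2.1.2.1] false → false (antecedent false ⇒ implication holds) = true
[1.2.1.2] NOT true = false
[1.2.1] true → false = false
[1.2.2] false AND false AND true AND false = false
[1.2] false OR false = false
[1] exactly-one(false, false) = false
[root] NOT false = true
Overall: true → honored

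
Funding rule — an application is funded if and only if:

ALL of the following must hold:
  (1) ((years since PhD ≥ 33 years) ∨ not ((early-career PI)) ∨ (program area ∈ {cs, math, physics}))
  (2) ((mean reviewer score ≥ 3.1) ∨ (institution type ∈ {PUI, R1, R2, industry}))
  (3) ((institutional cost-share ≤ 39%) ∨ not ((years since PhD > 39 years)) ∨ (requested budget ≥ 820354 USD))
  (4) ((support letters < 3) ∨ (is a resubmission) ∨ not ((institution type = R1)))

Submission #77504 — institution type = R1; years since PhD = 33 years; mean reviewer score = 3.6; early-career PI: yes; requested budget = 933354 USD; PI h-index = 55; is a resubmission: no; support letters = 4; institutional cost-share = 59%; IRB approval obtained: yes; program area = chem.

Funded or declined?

Atomic conditions:
  years since PhD ≥ 33 years: 33 ≥ 33 is true
  early-career PI: yes → true
  program area ∈ {cs, math, physics}: chem is not in the set → false
  mean reviewer score ≥ 3.1: 3.6 ≥ 3.1 is true
  institution type ∈ {PUI, R1, R2, industry}: R1 is in the set → true
  institutional cost-share ≤ 39%: 59 ≤ 39 is false
  years since PhD > 39 years: 33 > 39 is false
  requested budget ≥ 820354 USD: 933354 ≥ 820354 is true
  support letters < 3: 4 < 3 is false
  is a resubmission: no → false
  institution type = R1: R1 == R1 is true
Combine:
[1.2] NOT true = false
[1] true OR false OR false = true
[2] true OR true = true
[3.2] NOT false = true
[3] false OR true OR true = true
[4.3] NOT true = false
[4] false OR false OR false = false
[root] true AND true AND true AND false = false
Overall: false → declined

Declined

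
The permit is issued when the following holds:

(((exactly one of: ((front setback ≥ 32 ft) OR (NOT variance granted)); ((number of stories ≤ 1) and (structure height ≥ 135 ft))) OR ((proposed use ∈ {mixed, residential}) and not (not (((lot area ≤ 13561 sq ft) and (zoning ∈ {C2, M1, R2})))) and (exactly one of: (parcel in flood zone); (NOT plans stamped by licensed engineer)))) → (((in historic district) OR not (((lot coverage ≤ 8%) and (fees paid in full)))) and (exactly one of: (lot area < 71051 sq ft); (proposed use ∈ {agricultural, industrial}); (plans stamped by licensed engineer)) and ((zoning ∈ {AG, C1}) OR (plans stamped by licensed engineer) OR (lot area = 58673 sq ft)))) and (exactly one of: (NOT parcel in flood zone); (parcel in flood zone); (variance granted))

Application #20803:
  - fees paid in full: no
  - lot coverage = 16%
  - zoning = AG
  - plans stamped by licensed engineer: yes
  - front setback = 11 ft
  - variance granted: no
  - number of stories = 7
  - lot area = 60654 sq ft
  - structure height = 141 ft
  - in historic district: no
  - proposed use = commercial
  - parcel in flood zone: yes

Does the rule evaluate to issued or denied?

Denied

Atomic conditions:
  front setback ≥ 32 ft: 11 ≥ 32 is false
  NOT variance granted: no → true
  number of stories ≤ 1: 7 ≤ 1 is false
  structure height ≥ 135 ft: 141 ≥ 135 is true
  proposed use ∈ {mixed, residential}: commercial is not in the set → false
  lot area ≤ 13561 sq ft: 60654 ≤ 13561 is false
  zoning ∈ {C2, M1, R2}: AG is not in the set → false
  parcel in flood zone: yes → true
  NOT plans stamped by licensed engineer: yes → false
  in historic district: no → false
  lot coverage ≤ 8%: 16 ≤ 8 is false
  fees paid in full: no → false
  lot area < 71051 sq ft: 60654 < 71051 is true
  proposed use ∈ {agricultural, industrial}: commercial is not in the set → false
  plans stamped by licensed engineer: yes → true
  zoning ∈ {AG, C1}: AG is in the set → true
  lot area = 58673 sq ft: 60654 == 58673 is false
  NOT parcel in flood zone: yes → false
  variance granted: no → false
Combine:
[1.1.1.1] false OR true = true
[1.1.1.2] false AND true = false
[1.1.1] exactly-one(true, false) = true
[1.1.2.2.1.1] false AND false = false
[1.1.2.2.1] NOT false = true
[1.1.2.2] NOT true = false
[1.1.2.3] exactly-one(true, false) = true
[1.1.2] false AND false AND true = false
[1.1] true OR false = true
[1.2.1.2.1] false AND false = false
[1.2.1.2] NOT false = true
[1.2.1] false OR true = true
[1.2.2] exactly-one(true, false, true) = false
[1.2.3] true OR true OR false = true
[1.2] true AND false AND true = false
[1] true → false = false
[2] exactly-one(false, true, false) = true
[root] false AND true = false
Overall: false → denied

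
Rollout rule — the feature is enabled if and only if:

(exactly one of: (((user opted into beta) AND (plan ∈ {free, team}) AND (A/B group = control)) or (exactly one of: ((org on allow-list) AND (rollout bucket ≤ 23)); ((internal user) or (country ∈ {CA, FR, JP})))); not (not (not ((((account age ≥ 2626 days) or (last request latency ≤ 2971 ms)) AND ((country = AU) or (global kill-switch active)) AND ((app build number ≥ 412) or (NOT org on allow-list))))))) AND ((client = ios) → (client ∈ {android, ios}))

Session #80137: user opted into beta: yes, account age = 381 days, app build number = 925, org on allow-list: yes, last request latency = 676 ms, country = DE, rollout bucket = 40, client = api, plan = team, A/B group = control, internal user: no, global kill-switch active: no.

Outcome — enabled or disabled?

Disabled

Atomic conditions:
  user opted into beta: yes → true
  plan ∈ {free, team}: team is in the set → true
  A/B group = control: control == control is true
  org on allow-list: yes → true
  rollout bucket ≤ 23: 40 ≤ 23 is false
  internal user: no → false
  country ∈ {CA, FR, JP}: DE is not in the set → false
  account age ≥ 2626 days: 381 ≥ 2626 is false
  last request latency ≤ 2971 ms: 676 ≤ 2971 is true
  country = AU: DE == AU is false
  global kill-switch active: no → false
  app build number ≥ 412: 925 ≥ 412 is true
  NOT org on allow-list: yes → false
  client = ios: api == ios is false
  client ∈ {android, ios}: api is not in the set → false
Combine:
[1.1.1] true AND true AND true = true
[1.1.2.1] true AND false = false
[1.1.2.2] false OR false = false
[1.1.2] exactly-one(false, false) = false
[1.1] true OR false = true
[1.2.1.1.1.1] false OR true = true
[1.2.1.1.1.2] false OR false = false
[1.2.1.1.1.3] true OR false = true
[1.2.1.1.1] true AND false AND true = false
[1.2.1.1] NOT false = true
[1.2.1] NOT true = false
[1.2] NOT false = true
[1] exactly-one(true, true) = false
[2] false → false (antecedent false ⇒ implication holds) = true
[root] false AND true = false
Overall: false → disabled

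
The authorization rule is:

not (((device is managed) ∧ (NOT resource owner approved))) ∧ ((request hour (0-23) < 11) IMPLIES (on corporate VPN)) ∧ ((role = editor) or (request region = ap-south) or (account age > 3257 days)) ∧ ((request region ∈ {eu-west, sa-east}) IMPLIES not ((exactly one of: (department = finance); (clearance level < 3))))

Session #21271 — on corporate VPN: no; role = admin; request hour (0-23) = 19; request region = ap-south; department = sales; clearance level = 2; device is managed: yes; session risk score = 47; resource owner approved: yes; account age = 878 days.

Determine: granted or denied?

Granted

Atomic conditions:
  device is managed: yes → true
  NOT resource owner approved: yes → false
  request hour (0-23) < 11: 19 < 11 is false
  on corporate VPN: no → false
  role = editor: admin == editor is false
  request region = ap-south: ap-south == ap-south is true
  account age > 3257 days: 878 > 3257 is false
  request region ∈ {eu-west, sa-east}: ap-south is not in the set → false
  department = finance: sales == finance is false
  clearance level < 3: 2 < 3 is true
Combine:
[1.1] true AND false = false
[1] NOT false = true
[2] false → false (antecedent false ⇒ implication holds) = true
[3] false OR true OR false = true
[4.2.1] exactly-one(false, true) = true
[4.2] NOT true = false
[4] false → false (antecedent false ⇒ implication holds) = true
[root] true AND true AND true AND true = true
Overall: true → granted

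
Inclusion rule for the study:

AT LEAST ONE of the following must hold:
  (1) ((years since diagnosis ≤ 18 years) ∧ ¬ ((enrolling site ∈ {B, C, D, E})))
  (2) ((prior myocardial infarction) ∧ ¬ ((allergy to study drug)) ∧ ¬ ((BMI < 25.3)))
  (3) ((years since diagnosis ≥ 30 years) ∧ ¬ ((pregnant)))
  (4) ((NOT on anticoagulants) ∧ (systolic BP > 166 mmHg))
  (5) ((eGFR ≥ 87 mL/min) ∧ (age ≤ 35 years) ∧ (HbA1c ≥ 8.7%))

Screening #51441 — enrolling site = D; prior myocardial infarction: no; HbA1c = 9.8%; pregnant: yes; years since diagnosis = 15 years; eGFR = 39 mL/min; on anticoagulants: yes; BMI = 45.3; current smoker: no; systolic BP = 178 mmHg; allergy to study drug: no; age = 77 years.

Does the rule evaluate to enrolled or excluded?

Excluded

Atomic conditions:
  years since diagnosis ≤ 18 years: 15 ≤ 18 is true
  enrolling site ∈ {B, C, D, E}: D is in the set → true
  prior myocardial infarction: no → false
  allergy to study drug: no → false
  BMI < 25.3: 45.3 < 25.3 is false
  years since diagnosis ≥ 30 years: 15 ≥ 30 is false
  pregnant: yes → true
  NOT on anticoagulants: yes → false
  systolic BP > 166 mmHg: 178 > 166 is true
  eGFR ≥ 87 mL/min: 39 ≥ 87 is false
  age ≤ 35 years: 77 ≤ 35 is false
  HbA1c ≥ 8.7%: 9.8 ≥ 8.7 is true
Combine:
[1.2] NOT true = false
[1] true AND false = false
[2.2] NOT false = true
[2.3] NOT false = true
[2] false AND true AND true = false
[3.2] NOT true = false
[3] false AND false = false
[4] false AND true = false
[5] false AND false AND true = false
[root] false OR false OR false OR false OR false = false
Overall: false → excluded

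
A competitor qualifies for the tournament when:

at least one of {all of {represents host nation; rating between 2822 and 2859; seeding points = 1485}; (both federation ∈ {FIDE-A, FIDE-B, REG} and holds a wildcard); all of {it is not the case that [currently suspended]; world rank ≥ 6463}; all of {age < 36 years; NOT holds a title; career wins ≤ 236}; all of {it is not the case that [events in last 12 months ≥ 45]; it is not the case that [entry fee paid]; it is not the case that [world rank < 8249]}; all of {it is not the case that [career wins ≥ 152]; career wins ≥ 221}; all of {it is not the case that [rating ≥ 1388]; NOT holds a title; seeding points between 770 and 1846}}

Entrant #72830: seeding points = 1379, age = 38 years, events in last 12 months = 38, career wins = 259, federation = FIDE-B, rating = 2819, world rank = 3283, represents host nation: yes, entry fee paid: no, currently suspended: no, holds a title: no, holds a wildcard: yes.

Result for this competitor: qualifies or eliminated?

Qualifies

Atomic conditions:
  represents host nation: yes → true
  rating between 2822 and 2859: 2819 in [2822, 2859] is false
  seeding points = 1485: 1379 == 1485 is false
  federation ∈ {FIDE-A, FIDE-B, REG}: FIDE-B is in the set → true
  holds a wildcard: yes → true
  currently suspended: no → false
  world rank ≥ 6463: 3283 ≥ 6463 is false
  age < 36 years: 38 < 36 is false
  NOT holds a title: no → true
  career wins ≤ 236: 259 ≤ 236 is false
  events in last 12 months ≥ 45: 38 ≥ 45 is false
  entry fee paid: no → false
  world rank < 8249: 3283 < 8249 is true
  career wins ≥ 152: 259 ≥ 152 is true
  career wins ≥ 221: 259 ≥ 221 is true
  rating ≥ 1388: 2819 ≥ 1388 is true
  seeding points between 770 and 1846: 1379 in [770, 1846] is true
Combine:
[1] true AND false AND false = false
[2] true AND true = true
[3.1] NOT false = true
[3] true AND false = false
[4] false AND true AND false = false
[5.1] NOT false = true
[5.2] NOT false = true
[5.3] NOT true = false
[5] true AND true AND false = false
[6.1] NOT true = false
[6] false AND true = false
[7.1] NOT true = false
[7] false AND true AND true = false
[root] false OR true OR false OR false OR false OR false OR false = true
Overall: true → qualifies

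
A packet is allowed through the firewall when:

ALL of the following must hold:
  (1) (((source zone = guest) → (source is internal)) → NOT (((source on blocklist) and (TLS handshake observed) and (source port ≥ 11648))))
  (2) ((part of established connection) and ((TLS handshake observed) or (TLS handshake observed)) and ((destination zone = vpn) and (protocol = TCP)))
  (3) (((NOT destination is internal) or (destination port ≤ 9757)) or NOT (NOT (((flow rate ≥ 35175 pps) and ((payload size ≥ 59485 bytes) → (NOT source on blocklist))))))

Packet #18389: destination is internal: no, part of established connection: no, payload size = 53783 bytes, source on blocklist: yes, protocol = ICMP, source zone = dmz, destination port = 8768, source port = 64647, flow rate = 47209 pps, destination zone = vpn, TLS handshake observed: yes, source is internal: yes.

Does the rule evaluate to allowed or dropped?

Atomic conditions:
  source zone = guest: dmz == guest is false
  source is internal: yes → true
  source on blocklist: yes → true
  TLS handshake observed: yes → true
  source port ≥ 11648: 64647 ≥ 11648 is true
  part of established connection: no → false
  destination zone = vpn: vpn == vpn is true
  protocol = TCP: ICMP == TCP is false
  NOT destination is internal: no → true
  destination port ≤ 9757: 8768 ≤ 9757 is true
  flow rate ≥ 35175 pps: 47209 ≥ 35175 is true
  payload size ≥ 59485 bytes: 53783 ≥ 59485 is false
  NOT source on blocklist: yes → false
Combine:
[1.1] false → true (antecedent false ⇒ implication holds) = true
[1.2.1] true AND true AND true = true
[1.2] NOT true = false
[1] true → false = false
[2.2] true OR true = true
[2.3] true AND false = false
[2] false AND true AND false = false
[3.1] true OR true = true
[3.2.1.1.2] false → false (antecedent false ⇒ implication holds) = true
[3.2.1.1] true AND true = true
[3.2.1] NOT true = false
[3.2] NOT false = true
[3] true OR true = true
[root] false AND false AND true = false
Overall: false → dropped

Dropped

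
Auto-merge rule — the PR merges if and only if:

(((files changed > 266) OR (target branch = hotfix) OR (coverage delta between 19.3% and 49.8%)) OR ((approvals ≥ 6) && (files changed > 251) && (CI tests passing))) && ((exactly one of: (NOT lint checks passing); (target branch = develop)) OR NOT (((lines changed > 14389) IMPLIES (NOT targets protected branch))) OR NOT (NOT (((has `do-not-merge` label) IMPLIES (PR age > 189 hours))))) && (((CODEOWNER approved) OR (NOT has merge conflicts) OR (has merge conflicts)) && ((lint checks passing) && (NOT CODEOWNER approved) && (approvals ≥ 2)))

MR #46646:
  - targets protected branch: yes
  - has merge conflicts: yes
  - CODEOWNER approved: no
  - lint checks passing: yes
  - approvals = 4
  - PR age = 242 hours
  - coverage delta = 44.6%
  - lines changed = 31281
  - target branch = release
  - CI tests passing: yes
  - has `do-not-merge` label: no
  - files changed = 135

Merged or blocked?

Atomic conditions:
  files changed > 266: 135 > 266 is false
  target branch = hotfix: release == hotfix is false
  coverage delta between 19.3% and 49.8%: 44.6 in [19.3, 49.8] is true
  approvals ≥ 6: 4 ≥ 6 is false
  files changed > 251: 135 > 251 is false
  CI tests passing: yes → true
  NOT lint checks passing: yes → false
  target branch = develop: release == develop is false
  lines changed > 14389: 31281 > 14389 is true
  NOT targets protected branch: yes → false
  has `do-not-merge` label: no → false
  PR age > 189 hours: 242 > 189 is true
  CODEOWNER approved: no → false
  NOT has merge conflicts: yes → false
  has merge conflicts: yes → true
  lint checks passing: yes → true
  NOT CODEOWNER approved: no → true
  approvals ≥ 2: 4 ≥ 2 is true
Combine:
[1.1] false OR false OR true = true
[1.2] false AND false AND true = false
[1] true OR false = true
[2.1] exactly-one(false, false) = false
[2.2.1] true → false = false
[2.2] NOT false = true
[2.3.1.1] false → true (antecedent false ⇒ implication holds) = true
[2.3.1] NOT true = false
[2.3] NOT false = true
[2] false OR true OR true = true
[3.1] false OR false OR true = true
[3.2] true AND true AND true = true
[3] true AND true = true
[root] true AND true AND true = true
Overall: true → merged

Merged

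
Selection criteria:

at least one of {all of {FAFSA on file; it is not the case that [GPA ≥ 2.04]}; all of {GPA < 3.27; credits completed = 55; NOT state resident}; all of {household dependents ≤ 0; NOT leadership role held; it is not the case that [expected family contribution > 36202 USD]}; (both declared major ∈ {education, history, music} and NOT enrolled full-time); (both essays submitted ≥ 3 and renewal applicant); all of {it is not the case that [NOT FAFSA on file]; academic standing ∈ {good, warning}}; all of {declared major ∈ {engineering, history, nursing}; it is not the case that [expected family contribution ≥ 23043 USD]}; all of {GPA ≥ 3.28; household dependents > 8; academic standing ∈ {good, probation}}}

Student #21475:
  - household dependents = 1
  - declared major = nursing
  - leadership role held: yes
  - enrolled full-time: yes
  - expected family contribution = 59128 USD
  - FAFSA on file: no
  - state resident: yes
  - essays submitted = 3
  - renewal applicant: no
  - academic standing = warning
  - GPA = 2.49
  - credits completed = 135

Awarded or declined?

Declined

Atomic conditions:
  FAFSA on file: no → false
  GPA ≥ 2.04: 2.49 ≥ 2.04 is true
  GPA < 3.27: 2.49 < 3.27 is true
  credits completed = 55: 135 == 55 is false
  NOT state resident: yes → false
  household dependents ≤ 0: 1 ≤ 0 is false
  NOT leadership role held: yes → false
  expected family contribution > 36202 USD: 59128 > 36202 is true
  declared major ∈ {education, history, music}: nursing is not in the set → false
  NOT enrolled full-time: yes → false
  essays submitted ≥ 3: 3 ≥ 3 is true
  renewal applicant: no → false
  NOT FAFSA on file: no → true
  academic standing ∈ {good, warning}: warning is in the set → true
  declared major ∈ {engineering, history, nursing}: nursing is in the set → true
  expected family contribution ≥ 23043 USD: 59128 ≥ 23043 is true
  GPA ≥ 3.28: 2.49 ≥ 3.28 is false
  household dependents > 8: 1 > 8 is false
  academic standing ∈ {good, probation}: warning is not in the set → false
Combine:
[1.2] NOT true = false
[1] false AND false = false
[2] true AND false AND false = false
[3.3] NOT true = false
[3] false AND false AND false = false
[4] false AND false = false
[5] true AND false = false
[6.1] NOT true = false
[6] false AND true = false
[7.2] NOT true = false
[7] true AND false = false
[8] false AND false AND false = false
[root] false OR false OR false OR false OR false OR false OR false OR false = false
Overall: false → declined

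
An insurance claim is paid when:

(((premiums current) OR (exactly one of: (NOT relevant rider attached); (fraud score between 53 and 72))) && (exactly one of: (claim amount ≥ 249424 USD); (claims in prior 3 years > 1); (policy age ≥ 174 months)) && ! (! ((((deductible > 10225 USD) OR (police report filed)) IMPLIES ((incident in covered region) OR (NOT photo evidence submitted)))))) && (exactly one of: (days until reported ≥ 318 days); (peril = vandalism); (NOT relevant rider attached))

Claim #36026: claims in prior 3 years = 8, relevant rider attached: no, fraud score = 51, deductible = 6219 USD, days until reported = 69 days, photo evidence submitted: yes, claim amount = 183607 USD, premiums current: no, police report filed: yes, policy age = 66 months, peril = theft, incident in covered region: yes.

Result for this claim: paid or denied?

Paid

Atomic conditions:
  premiums current: no → false
  NOT relevant rider attached: no → true
  fraud score between 53 and 72: 51 in [53, 72] is false
  claim amount ≥ 249424 USD: 183607 ≥ 249424 is false
  claims in prior 3 years > 1: 8 > 1 is true
  policy age ≥ 174 months: 66 ≥ 174 is false
  deductible > 10225 USD: 6219 > 10225 is false
  police report filed: yes → true
  incident in covered region: yes → true
  NOT photo evidence submitted: yes → false
  days until reported ≥ 318 days: 69 ≥ 318 is false
  peril = vandalism: theft == vandalism is false
Combine:
[1.1.2] exactly-one(true, false) = true
[1.1] false OR true = true
[1.2] exactly-one(false, true, false) = true
[1.3.1.1.1] false OR true = true
[1.3.1.1.2] true OR false = true
[1.3.1.1] true → true = true
[1.3.1] NOT true = false
[1.3] NOT false = true
[1] true AND true AND true = true
[2] exactly-one(false, false, true) = true
[root] true AND true = true
Overall: true → paid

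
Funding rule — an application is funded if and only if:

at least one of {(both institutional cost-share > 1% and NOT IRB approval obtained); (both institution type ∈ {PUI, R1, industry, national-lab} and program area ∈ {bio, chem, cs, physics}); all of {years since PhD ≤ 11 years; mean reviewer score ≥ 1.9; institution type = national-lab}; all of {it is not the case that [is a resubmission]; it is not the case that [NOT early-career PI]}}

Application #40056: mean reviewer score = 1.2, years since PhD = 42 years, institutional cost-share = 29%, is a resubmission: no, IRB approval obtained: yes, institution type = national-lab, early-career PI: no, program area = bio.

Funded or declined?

Funded

Atomic conditions:
  institutional cost-share > 1%: 29 > 1 is true
  NOT IRB approval obtained: yes → false
  institution type ∈ {PUI, R1, industry, national-lab}: national-lab is in the set → true
  program area ∈ {bio, chem, cs, physics}: bio is in the set → true
  years since PhD ≤ 11 years: 42 ≤ 11 is false
  mean reviewer score ≥ 1.9: 1.2 ≥ 1.9 is false
  institution type = national-lab: national-lab == national-lab is true
  is a resubmission: no → false
  NOT early-career PI: no → true
Combine:
[1] true AND false = false
[2] true AND true = true
[3] false AND false AND true = false
[4.1] NOT false = true
[4.2] NOT true = false
[4] true AND false = false
[root] false OR true OR false OR false = true
Overall: true → funded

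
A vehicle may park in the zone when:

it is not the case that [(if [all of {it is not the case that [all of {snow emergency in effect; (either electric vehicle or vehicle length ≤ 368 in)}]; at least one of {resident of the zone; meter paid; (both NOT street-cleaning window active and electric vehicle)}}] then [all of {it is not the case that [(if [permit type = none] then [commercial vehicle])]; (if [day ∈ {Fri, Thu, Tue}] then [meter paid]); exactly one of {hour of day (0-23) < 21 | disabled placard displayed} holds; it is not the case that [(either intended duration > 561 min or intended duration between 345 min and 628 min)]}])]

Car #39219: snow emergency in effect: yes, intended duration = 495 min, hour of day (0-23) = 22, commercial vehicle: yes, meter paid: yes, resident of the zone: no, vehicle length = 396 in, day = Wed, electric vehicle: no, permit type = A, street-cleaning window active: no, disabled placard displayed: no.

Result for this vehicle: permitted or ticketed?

Atomic conditions:
  snow emergency in effect: yes → true
  electric vehicle: no → false
  vehicle length ≤ 368 in: 396 ≤ 368 is false
  resident of the zone: no → false
  meter paid: yes → true
  NOT street-cleaning window active: no → true
  permit type = none: A == none is false
  commercial vehicle: yes → true
  day ∈ {Fri, Thu, Tue}: Wed is not in the set → false
  hour of day (0-23) < 21: 22 < 21 is false
  disabled placard displayed: no → false
  intended duration > 561 min: 495 > 561 is false
  intended duration between 345 min and 628 min: 495 in [345, 628] is true
Combine:
[1.1.1.1.2] false OR false = false
[1.1.1.1] true AND false = false
[1.1.1] NOT false = true
[1.1.2.3] true AND false = false
[1.1.2] false OR true OR false = true
[1.1] true AND true = true
[1.2.1.1] false → true (antecedent false ⇒ implication holds) = true
[1.2.1] NOT true = false
[1.2.2] false → true (antecedent false ⇒ implication holds) = true
[1.2.3] exactly-one(false, false) = false
[1.2.4.1] false OR true = true
[1.2.4] NOT true = false
[1.2] false AND true AND false AND false = false
[1] true → false = false
[root] NOT false = true
Overall: true → permitted

Permitted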